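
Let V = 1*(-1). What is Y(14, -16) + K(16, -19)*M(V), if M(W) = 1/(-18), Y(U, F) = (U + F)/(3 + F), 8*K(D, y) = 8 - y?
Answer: -7/208 ≈ -0.033654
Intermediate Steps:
K(D, y) = 1 - y/8 (K(D, y) = (8 - y)/8 = 1 - y/8)
V = -1
Y(U, F) = (F + U)/(3 + F)
M(W) = -1/18
Y(14, -16) + K(16, -19)*M(V) = (-16 + 14)/(3 - 16) + (1 - 1/8*(-19))*(-1/18) = -2/(-13) + (1 + 19/8)*(-1/18) = -1/13*(-2) + (27/8)*(-1/18) = 2/13 - 3/16 = -7/208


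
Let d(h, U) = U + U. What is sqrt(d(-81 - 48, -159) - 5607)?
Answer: 5*I*sqrt(237) ≈ 76.974*I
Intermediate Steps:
d(h, U) = 2*U
sqrt(d(-81 - 48, -159) - 5607) = sqrt(2*(-159) - 5607) = sqrt(-318 - 5607) = sqrt(-5925) = 5*I*sqrt(237)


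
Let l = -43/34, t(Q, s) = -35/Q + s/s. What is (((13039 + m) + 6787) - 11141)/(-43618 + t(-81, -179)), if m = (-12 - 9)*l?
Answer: -23991633/120120028 ≈ -0.19973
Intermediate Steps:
t(Q, s) = 1 - 35/Q (t(Q, s) = -35/Q + 1 = 1 - 35/Q)
l = -43/34 (l = -43*1/34 = -43/34 ≈ -1.2647)
m = 903/34 (m = (-12 - 9)*(-43/34) = -21*(-43/34) = 903/34 ≈ 26.559)
(((13039 + m) + 6787) - 11141)/(-43618 + t(-81, -179)) = (((13039 + 903/34) + 6787) - 11141)/(-43618 + (-35 - 81)/(-81)) = ((444229/34 + 6787) - 11141)/(-43618 - 1/81*(-116)) = (674987/34 - 11141)/(-43618 + 116/81) = 296193/(34*(-3532942/81)) = (296193/34)*(-81/3532942) = -23991633/120120028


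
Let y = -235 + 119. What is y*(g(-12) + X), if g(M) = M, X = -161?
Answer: 20068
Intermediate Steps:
y = -116
y*(g(-12) + X) = -116*(-12 - 161) = -116*(-173) = 20068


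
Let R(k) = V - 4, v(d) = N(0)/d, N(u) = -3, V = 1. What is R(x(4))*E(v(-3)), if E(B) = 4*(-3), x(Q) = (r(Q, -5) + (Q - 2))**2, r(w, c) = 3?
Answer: 36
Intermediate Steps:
v(d) = -3/d
x(Q) = (1 + Q)**2 (x(Q) = (3 + (Q - 2))**2 = (3 + (-2 + Q))**2 = (1 + Q)**2)
R(k) = -3 (R(k) = 1 - 4 = -3)
E(B) = -12
R(x(4))*E(v(-3)) = -3*(-12) = 36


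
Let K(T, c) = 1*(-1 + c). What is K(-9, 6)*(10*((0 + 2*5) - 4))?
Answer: 300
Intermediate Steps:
K(T, c) = -1 + c
K(-9, 6)*(10*((0 + 2*5) - 4)) = (-1 + 6)*(10*((0 + 2*5) - 4)) = 5*(10*((0 + 10) - 4)) = 5*(10*(10 - 4)) = 5*(10*6) = 5*60 = 300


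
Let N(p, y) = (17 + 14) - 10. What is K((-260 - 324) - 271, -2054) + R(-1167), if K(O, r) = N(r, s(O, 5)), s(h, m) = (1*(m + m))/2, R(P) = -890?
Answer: -869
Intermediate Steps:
s(h, m) = m (s(h, m) = (1*(2*m))*(½) = (2*m)*(½) = m)
N(p, y) = 21 (N(p, y) = 31 - 10 = 21)
K(O, r) = 21
K((-260 - 324) - 271, -2054) + R(-1167) = 21 - 890 = -869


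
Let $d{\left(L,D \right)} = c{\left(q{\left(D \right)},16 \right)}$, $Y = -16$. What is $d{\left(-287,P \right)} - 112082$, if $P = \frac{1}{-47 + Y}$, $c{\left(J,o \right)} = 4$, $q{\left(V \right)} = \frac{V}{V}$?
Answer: $-112078$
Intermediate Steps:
$q{\left(V \right)} = 1$
$P = - \frac{1}{63}$ ($P = \frac{1}{-47 - 16} = \frac{1}{-63} = - \frac{1}{63} \approx -0.015873$)
$d{\left(L,D \right)} = 4$
$d{\left(-287,P \right)} - 112082 = 4 - 112082 = -112078$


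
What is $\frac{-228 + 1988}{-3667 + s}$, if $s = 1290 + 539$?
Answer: $- \frac{880}{919} \approx -0.95756$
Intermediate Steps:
$s = 1829$
$\frac{-228 + 1988}{-3667 + s} = \frac{-228 + 1988}{-3667 + 1829} = \frac{1760}{-1838} = 1760 \left(- \frac{1}{1838}\right) = - \frac{880}{919}$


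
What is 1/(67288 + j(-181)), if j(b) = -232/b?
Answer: 181/12179360 ≈ 1.4861e-5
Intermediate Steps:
1/(67288 + j(-181)) = 1/(67288 - 232/(-181)) = 1/(67288 - 232*(-1/181)) = 1/(67288 + 232/181) = 1/(12179360/181) = 181/12179360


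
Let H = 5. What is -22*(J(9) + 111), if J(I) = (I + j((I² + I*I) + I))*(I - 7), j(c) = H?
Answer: -3058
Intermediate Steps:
j(c) = 5
J(I) = (-7 + I)*(5 + I) (J(I) = (I + 5)*(I - 7) = (5 + I)*(-7 + I) = (-7 + I)*(5 + I))
-22*(J(9) + 111) = -22*((-35 + 9² - 2*9) + 111) = -22*((-35 + 81 - 18) + 111) = -22*(28 + 111) = -22*139 = -3058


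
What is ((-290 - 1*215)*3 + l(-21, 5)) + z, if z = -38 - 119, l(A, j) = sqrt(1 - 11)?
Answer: -1672 + I*sqrt(10) ≈ -1672.0 + 3.1623*I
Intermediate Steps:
l(A, j) = I*sqrt(10) (l(A, j) = sqrt(-10) = I*sqrt(10))
z = -157
((-290 - 1*215)*3 + l(-21, 5)) + z = ((-290 - 1*215)*3 + I*sqrt(10)) - 157 = ((-290 - 215)*3 + I*sqrt(10)) - 157 = (-505*3 + I*sqrt(10)) - 157 = (-1515 + I*sqrt(10)) - 157 = -1672 + I*sqrt(10)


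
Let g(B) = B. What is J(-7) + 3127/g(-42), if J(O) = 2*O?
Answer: -3715/42 ≈ -88.452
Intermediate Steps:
J(-7) + 3127/g(-42) = 2*(-7) + 3127/(-42) = -14 + 3127*(-1/42) = -14 - 3127/42 = -3715/42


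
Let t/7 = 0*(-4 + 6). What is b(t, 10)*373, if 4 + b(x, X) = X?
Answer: 2238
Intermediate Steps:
t = 0 (t = 7*(0*(-4 + 6)) = 7*(0*2) = 7*0 = 0)
b(x, X) = -4 + X
b(t, 10)*373 = (-4 + 10)*373 = 6*373 = 2238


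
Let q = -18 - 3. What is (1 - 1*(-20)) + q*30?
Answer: -609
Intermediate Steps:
q = -21
(1 - 1*(-20)) + q*30 = (1 - 1*(-20)) - 21*30 = (1 + 20) - 630 = 21 - 630 = -609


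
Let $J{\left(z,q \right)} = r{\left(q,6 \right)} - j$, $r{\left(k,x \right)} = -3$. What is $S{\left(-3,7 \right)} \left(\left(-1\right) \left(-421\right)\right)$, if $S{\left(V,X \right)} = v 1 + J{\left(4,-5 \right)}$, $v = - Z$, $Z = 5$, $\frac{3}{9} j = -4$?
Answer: $1684$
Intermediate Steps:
$j = -12$ ($j = 3 \left(-4\right) = -12$)
$J{\left(z,q \right)} = 9$ ($J{\left(z,q \right)} = -3 - -12 = -3 + 12 = 9$)
$v = -5$ ($v = \left(-1\right) 5 = -5$)
$S{\left(V,X \right)} = 4$ ($S{\left(V,X \right)} = \left(-5\right) 1 + 9 = -5 + 9 = 4$)
$S{\left(-3,7 \right)} \left(\left(-1\right) \left(-421\right)\right) = 4 \left(\left(-1\right) \left(-421\right)\right) = 4 \cdot 421 = 1684$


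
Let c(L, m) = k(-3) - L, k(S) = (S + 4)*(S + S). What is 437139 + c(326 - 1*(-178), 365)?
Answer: 436629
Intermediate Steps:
k(S) = 2*S*(4 + S) (k(S) = (4 + S)*(2*S) = 2*S*(4 + S))
c(L, m) = -6 - L (c(L, m) = 2*(-3)*(4 - 3) - L = 2*(-3)*1 - L = -6 - L)
437139 + c(326 - 1*(-178), 365) = 437139 + (-6 - (326 - 1*(-178))) = 437139 + (-6 - (326 + 178)) = 437139 + (-6 - 1*504) = 437139 + (-6 - 504) = 437139 - 510 = 436629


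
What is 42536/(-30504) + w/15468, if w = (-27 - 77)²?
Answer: -1138943/1638319 ≈ -0.69519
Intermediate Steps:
w = 10816 (w = (-104)² = 10816)
42536/(-30504) + w/15468 = 42536/(-30504) + 10816/15468 = 42536*(-1/30504) + 10816*(1/15468) = -5317/3813 + 2704/3867 = -1138943/1638319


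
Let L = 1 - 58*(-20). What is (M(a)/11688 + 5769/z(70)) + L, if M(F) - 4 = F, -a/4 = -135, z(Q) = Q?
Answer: 127168739/102270 ≈ 1243.5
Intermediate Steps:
L = 1161 (L = 1 + 1160 = 1161)
a = 540 (a = -4*(-135) = 540)
M(F) = 4 + F
(M(a)/11688 + 5769/z(70)) + L = ((4 + 540)/11688 + 5769/70) + 1161 = (544*(1/11688) + 5769*(1/70)) + 1161 = (68/1461 + 5769/70) + 1161 = 8433269/102270 + 1161 = 127168739/102270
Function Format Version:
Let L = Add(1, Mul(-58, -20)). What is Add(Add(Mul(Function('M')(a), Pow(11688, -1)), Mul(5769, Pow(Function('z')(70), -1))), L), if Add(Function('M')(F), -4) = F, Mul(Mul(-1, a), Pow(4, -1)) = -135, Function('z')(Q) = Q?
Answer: Rational(127168739, 102270) ≈ 1243.5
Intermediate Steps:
L = 1161 (L = Add(1, 1160) = 1161)
a = 540 (a = Mul(-4, -135) = 540)
Function('M')(F) = Add(4, F)
Add(Add(Mul(Function('M')(a), Pow(11688, -1)), Mul(5769, Pow(Function('z')(70), -1))), L) = Add(Add(Mul(Add(4, 540), Pow(11688, -1)), Mul(5769, Pow(70, -1))), 1161) = Add(Add(Mul(544, Rational(1, 11688)), Mul(5769, Rational(1, 70))), 1161) = Add(Add(Rational(68, 1461), Rational(5769, 70)), 1161) = Add(Rational(8433269, 102270), 1161) = Rational(127168739, 102270)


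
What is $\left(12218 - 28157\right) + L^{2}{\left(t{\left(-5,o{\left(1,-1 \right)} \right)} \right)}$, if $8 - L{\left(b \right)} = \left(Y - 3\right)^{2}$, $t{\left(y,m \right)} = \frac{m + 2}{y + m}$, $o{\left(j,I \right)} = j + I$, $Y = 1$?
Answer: $-15923$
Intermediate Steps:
$o{\left(j,I \right)} = I + j$
$t{\left(y,m \right)} = \frac{2 + m}{m + y}$
$L{\left(b \right)} = 4$ ($L{\left(b \right)} = 8 - \left(1 - 3\right)^{2} = 8 - \left(-2\right)^{2} = 8 - 4 = 4$)
$\left(12218 - 28157\right) + L^{2}{\left(t{\left(-5,o{\left(1,-1 \right)} \right)} \right)} = \left(12218 - 28157\right) + 4^{2} = -15939 + 16 = -15923$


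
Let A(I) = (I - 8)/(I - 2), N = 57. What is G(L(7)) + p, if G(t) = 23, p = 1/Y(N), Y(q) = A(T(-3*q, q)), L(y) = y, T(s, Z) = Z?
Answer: 1182/49 ≈ 24.122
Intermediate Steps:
A(I) = (-8 + I)/(-2 + I)
Y(q) = (-8 + q)/(-2 + q)
p = 55/49 (p = 1/((-8 + 57)/(-2 + 57)) = 1/(49/55) = 55/49 ≈ 1.1224)
G(L(7)) + p = 23 + 55/49 = 1182/49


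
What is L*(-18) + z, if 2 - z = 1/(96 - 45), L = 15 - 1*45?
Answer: 27641/51 ≈ 541.98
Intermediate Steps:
L = -30 (L = 15 - 45 = -30)
z = 101/51 (z = 2 - 1/(96 - 45) = 2 - 1/51 = 101/51 ≈ 1.9804)
L*(-18) + z = -30*(-18) + 101/51 = 540 + 101/51 = 27641/51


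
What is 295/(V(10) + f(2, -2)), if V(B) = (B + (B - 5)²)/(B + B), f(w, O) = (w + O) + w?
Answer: 236/3 ≈ 78.667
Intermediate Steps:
f(w, O) = O + 2*w (f(w, O) = (O + w) + w = O + 2*w)
V(B) = (B + (-5 + B)²)/(2*B) (V(B) = (B + (-5 + B)²)/((2*B)) = (B + (-5 + B)²)*(1/(2*B)) = (B + (-5 + B)²)/(2*B))
295/(V(10) + f(2, -2)) = 295/((½)*(10 + (-5 + 10)²)/10 + (-2 + 2*2)) = 295/((½)*(⅒)*(10 + 5²) + (-2 + 4)) = 295/((½)*(⅒)*(10 + 25) + 2) = 295/((½)*(⅒)*35 + 2) = 295/(7/4 + 2) = 295/(15/4) = 295*(4/15) = 236/3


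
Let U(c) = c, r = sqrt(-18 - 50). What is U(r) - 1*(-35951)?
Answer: 35951 + 2*I*sqrt(17) ≈ 35951.0 + 8.2462*I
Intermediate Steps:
r = 2*I*sqrt(17) (r = sqrt(-68) = 2*I*sqrt(17) ≈ 8.2462*I)
U(r) - 1*(-35951) = 2*I*sqrt(17) - 1*(-35951) = 2*I*sqrt(17) + 35951 = 35951 + 2*I*sqrt(17)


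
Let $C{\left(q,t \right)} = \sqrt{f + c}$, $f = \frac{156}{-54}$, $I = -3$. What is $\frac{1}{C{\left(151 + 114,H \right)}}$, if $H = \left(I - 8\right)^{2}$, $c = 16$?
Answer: $\frac{3 \sqrt{118}}{118} \approx 0.27617$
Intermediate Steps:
$f = - \frac{26}{9}$ ($f = 156 \left(- \frac{1}{54}\right) = - \frac{26}{9} \approx -2.8889$)
$H = 121$ ($H = \left(-3 - 8\right)^{2} = \left(-11\right)^{2} = 121$)
$C{\left(q,t \right)} = \frac{\sqrt{118}}{3}$ ($C{\left(q,t \right)} = \sqrt{- \frac{26}{9} + 16} = \sqrt{\frac{118}{9}} = \frac{\sqrt{118}}{3}$)
$\frac{1}{C{\left(151 + 114,H \right)}} = \frac{1}{\frac{1}{3} \sqrt{118}} = \frac{3 \sqrt{118}}{118}$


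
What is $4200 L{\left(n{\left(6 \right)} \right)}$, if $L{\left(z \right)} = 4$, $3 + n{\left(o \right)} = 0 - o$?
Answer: $16800$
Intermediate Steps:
$n{\left(o \right)} = -3 - o$ ($n{\left(o \right)} = -3 + \left(0 - o\right) = -3 - o$)
$4200 L{\left(n{\left(6 \right)} \right)} = 4200 \cdot 4 = 16800$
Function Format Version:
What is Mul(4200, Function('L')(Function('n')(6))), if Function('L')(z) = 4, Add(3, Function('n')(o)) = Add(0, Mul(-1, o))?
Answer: 16800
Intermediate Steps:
Function('n')(o) = Add(-3, Mul(-1, o)) (Function('n')(o) = Add(-3, Add(0, Mul(-1, o))) = Add(-3, Mul(-1, o)))
Mul(4200, Function('L')(Function('n')(6))) = Mul(4200, 4) = 16800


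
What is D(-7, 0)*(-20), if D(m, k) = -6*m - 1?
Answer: -820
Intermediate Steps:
D(m, k) = -1 - 6*m
D(-7, 0)*(-20) = (-1 - 6*(-7))*(-20) = (-1 + 42)*(-20) = 41*(-20) = -820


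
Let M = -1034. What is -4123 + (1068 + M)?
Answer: -4089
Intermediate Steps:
-4123 + (1068 + M) = -4123 + (1068 - 1034) = -4123 + 34 = -4089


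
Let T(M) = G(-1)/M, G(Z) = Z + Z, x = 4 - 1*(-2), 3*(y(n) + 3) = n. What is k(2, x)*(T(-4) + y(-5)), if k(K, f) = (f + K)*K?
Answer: -200/3 ≈ -66.667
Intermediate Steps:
y(n) = -3 + n/3
x = 6 (x = 4 + 2 = 6)
G(Z) = 2*Z
k(K, f) = K*(K + f) (k(K, f) = (K + f)*K = K*(K + f))
T(M) = -2/M (T(M) = (2*(-1))/M = -2/M)
k(2, x)*(T(-4) + y(-5)) = (2*(2 + 6))*(-2/(-4) + (-3 + (⅓)*(-5))) = (2*8)*(-2*(-¼) + (-3 - 5/3)) = 16*(½ - 14/3) = 16*(-25/6) = -200/3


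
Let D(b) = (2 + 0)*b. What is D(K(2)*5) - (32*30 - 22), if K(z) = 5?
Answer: -888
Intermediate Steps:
D(b) = 2*b
D(K(2)*5) - (32*30 - 22) = 2*(5*5) - (32*30 - 22) = 2*25 - (960 - 22) = 50 - 1*938 = 50 - 938 = -888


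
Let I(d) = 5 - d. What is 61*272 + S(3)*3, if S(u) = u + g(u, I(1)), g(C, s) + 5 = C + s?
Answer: 16607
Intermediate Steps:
g(C, s) = -5 + C + s (g(C, s) = -5 + (C + s) = -5 + C + s)
S(u) = -1 + 2*u (S(u) = u + (-5 + u + (5 - 1*1)) = u + (-5 + u + (5 - 1)) = u + (-5 + u + 4) = u + (-1 + u) = -1 + 2*u)
61*272 + S(3)*3 = 61*272 + (-1 + 2*3)*3 = 16592 + (-1 + 6)*3 = 16592 + 5*3 = 16592 + 15 = 16607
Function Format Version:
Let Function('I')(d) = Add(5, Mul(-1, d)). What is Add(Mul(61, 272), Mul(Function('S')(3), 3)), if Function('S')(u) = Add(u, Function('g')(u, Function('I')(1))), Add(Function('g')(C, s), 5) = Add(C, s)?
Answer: 16607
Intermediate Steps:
Function('g')(C, s) = Add(-5, C, s) (Function('g')(C, s) = Add(-5, Add(C, s)) = Add(-5, C, s))
Function('S')(u) = Add(-1, Mul(2, u)) (Function('S')(u) = Add(u, Add(-5, u, Add(5, Mul(-1, 1)))) = Add(u, Add(-5, u, Add(5, -1))) = Add(u, Add(-5, u, 4)) = Add(u, Add(-1, u)) = Add(-1, Mul(2, u)))
Add(Mul(61, 272), Mul(Function('S')(3), 3)) = Add(Mul(61, 272), Mul(Add(-1, Mul(2, 3)), 3)) = Add(16592, Mul(Add(-1, 6), 3)) = Add(16592, Mul(5, 3)) = Add(16592, 15) = 16607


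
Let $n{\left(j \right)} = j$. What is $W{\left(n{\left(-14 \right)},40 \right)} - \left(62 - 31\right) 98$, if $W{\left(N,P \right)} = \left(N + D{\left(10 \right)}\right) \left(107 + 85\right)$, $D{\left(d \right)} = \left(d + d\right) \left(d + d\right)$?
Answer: $71074$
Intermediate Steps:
$D{\left(d \right)} = 4 d^{2}$ ($D{\left(d \right)} = 2 d 2 d = 4 d^{2}$)
$W{\left(N,P \right)} = 76800 + 192 N$ ($W{\left(N,P \right)} = \left(N + 4 \cdot 10^{2}\right) \left(107 + 85\right) = \left(N + 4 \cdot 100\right) 192 = \left(N + 400\right) 192 = \left(400 + N\right) 192 = 76800 + 192 N$)
$W{\left(n{\left(-14 \right)},40 \right)} - \left(62 - 31\right) 98 = \left(76800 + 192 \left(-14\right)\right) - \left(62 - 31\right) 98 = \left(76800 - 2688\right) - 31 \cdot 98 = 74112 - 3038 = 71074$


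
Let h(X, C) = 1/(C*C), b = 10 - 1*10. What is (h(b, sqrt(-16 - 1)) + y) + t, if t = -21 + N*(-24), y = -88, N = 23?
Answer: -11238/17 ≈ -661.06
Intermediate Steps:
b = 0 (b = 10 - 10 = 0)
h(X, C) = C**(-2) (h(X, C) = 1/(C**2) = C**(-2))
t = -573 (t = -21 + 23*(-24) = -21 - 552 = -573)
(h(b, sqrt(-16 - 1)) + y) + t = ((sqrt(-16 - 1))**(-2) - 88) - 573 = ((sqrt(-17))**(-2) - 88) - 573 = ((I*sqrt(17))**(-2) - 88) - 573 = (-1/17 - 88) - 573 = -1497/17 - 573 = -11238/17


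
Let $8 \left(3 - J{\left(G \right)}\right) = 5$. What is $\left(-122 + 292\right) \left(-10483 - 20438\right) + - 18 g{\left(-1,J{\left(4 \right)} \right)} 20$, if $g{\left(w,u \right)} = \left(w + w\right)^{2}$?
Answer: $-5258010$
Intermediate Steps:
$J{\left(G \right)} = \frac{19}{8}$ ($J{\left(G \right)} = 3 - \frac{5}{8} = \frac{19}{8}$)
$g{\left(w,u \right)} = 4 w^{2}$ ($g{\left(w,u \right)} = \left(2 w\right)^{2} = 4 w^{2}$)
$\left(-122 + 292\right) \left(-10483 - 20438\right) + - 18 g{\left(-1,J{\left(4 \right)} \right)} 20 = \left(-122 + 292\right) \left(-10483 - 20438\right) + - 18 \cdot 4 \left(-1\right)^{2} \cdot 20 = 170 \left(-30921\right) + - 18 \cdot 4 \cdot 1 \cdot 20 = -5256570 + \left(-18\right) 4 \cdot 20 = -5256570 - 1440 = -5258010$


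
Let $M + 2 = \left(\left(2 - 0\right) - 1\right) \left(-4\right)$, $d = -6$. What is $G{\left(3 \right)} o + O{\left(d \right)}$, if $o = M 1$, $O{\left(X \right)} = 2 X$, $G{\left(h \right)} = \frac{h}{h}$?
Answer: $-18$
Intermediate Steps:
$G{\left(h \right)} = 1$
$M = -6$ ($M = -2 + \left(\left(2 - 0\right) - 1\right) \left(-4\right) = -2 + \left(\left(2 + 0\right) - 1\right) \left(-4\right) = -2 + \left(2 - 1\right) \left(-4\right) = -2 + 1 \left(-4\right) = -2 - 4 = -6$)
$o = -6$ ($o = \left(-6\right) 1 = -6$)
$G{\left(3 \right)} o + O{\left(d \right)} = 1 \left(-6\right) + 2 \left(-6\right) = -6 - 12 = -18$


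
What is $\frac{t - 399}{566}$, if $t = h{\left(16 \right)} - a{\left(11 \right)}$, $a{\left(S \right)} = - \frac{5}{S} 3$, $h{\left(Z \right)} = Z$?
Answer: $- \frac{2099}{3113} \approx -0.67427$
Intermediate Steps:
$a{\left(S \right)} = - \frac{15}{S}$
$t = \frac{191}{11}$ ($t = 16 - - \frac{15}{11} = 16 + \frac{15}{11} = \frac{191}{11} \approx 17.364$)
$\frac{t - 399}{566} = \frac{\frac{191}{11} - 399}{566} = \left(\frac{191}{11} - 399\right) \frac{1}{566} = \left(- \frac{4198}{11}\right) \frac{1}{566} = - \frac{2099}{3113}$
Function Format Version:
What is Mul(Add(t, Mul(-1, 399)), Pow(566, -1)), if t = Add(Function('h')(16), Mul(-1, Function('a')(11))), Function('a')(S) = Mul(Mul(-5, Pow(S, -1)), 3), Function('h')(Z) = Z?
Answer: Rational(-2099, 3113) ≈ -0.67427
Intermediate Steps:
Function('a')(S) = Mul(-15, Pow(S, -1))
t = Rational(191, 11) (t = Add(16, Mul(-1, Mul(-15, Pow(11, -1)))) = Add(16, Mul(-1, Mul(-15, Rational(1, 11)))) = Add(16, Mul(-1, Rational(-15, 11))) = Add(16, Rational(15, 11)) = Rational(191, 11) ≈ 17.364)
Mul(Add(t, Mul(-1, 399)), Pow(566, -1)) = Mul(Add(Rational(191, 11), Mul(-1, 399)), Pow(566, -1)) = Mul(Add(Rational(191, 11), -399), Rational(1, 566)) = Mul(Rational(-4198, 11), Rational(1, 566)) = Rational(-2099, 3113)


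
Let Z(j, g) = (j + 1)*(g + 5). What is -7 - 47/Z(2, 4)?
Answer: -236/27 ≈ -8.7407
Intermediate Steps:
Z(j, g) = (1 + j)*(5 + g)
-7 - 47/Z(2, 4) = -7 - 47/(5 + 4 + 5*2 + 4*2) = -7 - 47/(5 + 4 + 10 + 8) = -7 - 47/27 = -236/27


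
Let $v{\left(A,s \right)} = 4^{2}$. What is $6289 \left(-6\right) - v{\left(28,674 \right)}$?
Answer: $-37750$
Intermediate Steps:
$v{\left(A,s \right)} = 16$
$6289 \left(-6\right) - v{\left(28,674 \right)} = 6289 \left(-6\right) - 16 = -37734 - 16 = -37750$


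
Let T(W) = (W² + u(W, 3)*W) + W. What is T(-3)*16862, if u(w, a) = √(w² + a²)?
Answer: 101172 - 151758*√2 ≈ -1.1345e+5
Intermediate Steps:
u(w, a) = √(a² + w²)
T(W) = W + W² + W*√(9 + W²) (T(W) = (W² + √(3² + W²)*W) + W = (W² + √(9 + W²)*W) + W = (W² + W*√(9 + W²)) + W = W + W² + W*√(9 + W²))
T(-3)*16862 = -3*(1 - 3 + √(9 + (-3)²))*16862 = -3*(1 - 3 + √(9 + 9))*16862 = -3*(1 - 3 + √18)*16862 = -3*(1 - 3 + 3*√2)*16862 = -3*(-2 + 3*√2)*16862 = (6 - 9*√2)*16862 = 101172 - 151758*√2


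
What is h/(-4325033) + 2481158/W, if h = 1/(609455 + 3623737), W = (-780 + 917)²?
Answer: 45426765305353660319/343635898244361384 ≈ 132.19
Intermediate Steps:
W = 18769 (W = 137² = 18769)
h = 1/4233192 ≈ 2.3623e-7
h/(-4325033) + 2481158/W = (1/4233192)/(-4325033) + 2481158/18769 = (1/4233192)*(-1/4325033) + 2481158*(1/18769) = -1/18308695095336 + 2481158/18769 = 45426765305353660319/343635898244361384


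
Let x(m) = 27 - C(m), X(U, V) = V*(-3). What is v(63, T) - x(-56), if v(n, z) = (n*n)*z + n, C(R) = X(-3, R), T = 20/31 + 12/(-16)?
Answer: -26301/124 ≈ -212.10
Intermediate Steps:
X(U, V) = -3*V
T = -13/124 (T = 20*(1/31) + 12*(-1/16) = 20/31 - ¾ = -13/124 ≈ -0.10484)
C(R) = -3*R
x(m) = 27 + 3*m (x(m) = 27 - (-3)*m = 27 + 3*m)
v(n, z) = n + z*n² (v(n, z) = n²*z + n = z*n² + n = n + z*n²)
v(63, T) - x(-56) = 63*(1 + 63*(-13/124)) - (27 + 3*(-56)) = 63*(1 - 819/124) - (27 - 168) = 63*(-695/124) - 1*(-141) = -43785/124 + 141 = -26301/124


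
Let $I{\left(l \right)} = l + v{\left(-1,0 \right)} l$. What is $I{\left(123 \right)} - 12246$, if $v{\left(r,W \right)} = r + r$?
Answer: $-12369$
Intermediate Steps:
$v{\left(r,W \right)} = 2 r$
$I{\left(l \right)} = - l$ ($I{\left(l \right)} = l + 2 \left(-1\right) l = l - 2 l = - l$)
$I{\left(123 \right)} - 12246 = \left(-1\right) 123 - 12246 = -123 - 12246 = -12369$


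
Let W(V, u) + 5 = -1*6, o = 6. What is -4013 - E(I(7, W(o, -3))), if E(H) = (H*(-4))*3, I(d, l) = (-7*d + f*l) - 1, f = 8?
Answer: -5669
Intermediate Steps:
W(V, u) = -11 (W(V, u) = -5 - 1*6 = -5 - 6 = -11)
I(d, l) = -1 - 7*d + 8*l (I(d, l) = (-7*d + 8*l) - 1 = -1 - 7*d + 8*l)
E(H) = -12*H (E(H) = -4*H*3 = -12*H)
-4013 - E(I(7, W(o, -3))) = -4013 - (-12)*(-1 - 7*7 + 8*(-11)) = -4013 - (-12)*(-1 - 49 - 88) = -4013 - (-12)*(-138) = -4013 - 1*1656 = -4013 - 1656 = -5669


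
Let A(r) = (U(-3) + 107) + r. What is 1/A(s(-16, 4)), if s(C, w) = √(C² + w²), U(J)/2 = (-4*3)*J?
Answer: 179/31769 - 4*√17/31769 ≈ 0.0051153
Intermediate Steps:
U(J) = -24*J (U(J) = 2*((-4*3)*J) = 2*(-12*J) = -24*J)
A(r) = 179 + r (A(r) = (-24*(-3) + 107) + r = (72 + 107) + r = 179 + r)
1/A(s(-16, 4)) = 1/(179 + √((-16)² + 4²)) = 1/(179 + √(256 + 16)) = 1/(179 + √272) = 1/(179 + 4*√17)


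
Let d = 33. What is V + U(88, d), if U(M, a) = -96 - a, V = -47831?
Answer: -47960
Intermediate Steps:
V + U(88, d) = -47831 + (-96 - 1*33) = -47831 + (-96 - 33) = -47831 - 129 = -47960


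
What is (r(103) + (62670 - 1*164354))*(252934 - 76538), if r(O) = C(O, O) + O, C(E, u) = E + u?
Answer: -17882144500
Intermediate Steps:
r(O) = 3*O (r(O) = (O + O) + O = 2*O + O = 3*O)
(r(103) + (62670 - 1*164354))*(252934 - 76538) = (3*103 + (62670 - 1*164354))*(252934 - 76538) = (309 + (62670 - 164354))*176396 = (309 - 101684)*176396 = -101375*176396 = -17882144500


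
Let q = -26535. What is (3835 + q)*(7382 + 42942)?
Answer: -1142354800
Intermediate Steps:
(3835 + q)*(7382 + 42942) = (3835 - 26535)*(7382 + 42942) = -22700*50324 = -1142354800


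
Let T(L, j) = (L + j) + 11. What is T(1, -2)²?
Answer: 100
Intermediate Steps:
T(L, j) = 11 + L + j
T(1, -2)² = (11 + 1 - 2)² = 10² = 100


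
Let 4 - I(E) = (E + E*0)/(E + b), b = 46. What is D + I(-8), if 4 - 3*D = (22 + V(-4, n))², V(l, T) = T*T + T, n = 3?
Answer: -7216/19 ≈ -379.79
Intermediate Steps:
I(E) = 4 - E/(46 + E) (I(E) = 4 - (E + E*0)/(E + 46) = 4 - (E + 0)/(46 + E) = 4 - E/(46 + E))
V(l, T) = T + T² (V(l, T) = T² + T = T + T²)
D = -384 (D = 4/3 - (22 + 3*(1 + 3))²/3 = 4/3 - (22 + 3*4)²/3 = 4/3 - (22 + 12)²/3 = 4/3 - ⅓*34² = 4/3 - ⅓*1156 = 4/3 - 1156/3 = -384)
D + I(-8) = -384 + (184 + 3*(-8))/(46 - 8) = -384 + (184 - 24)/38 = -384 + (1/38)*160 = -384 + 80/19 = -7216/19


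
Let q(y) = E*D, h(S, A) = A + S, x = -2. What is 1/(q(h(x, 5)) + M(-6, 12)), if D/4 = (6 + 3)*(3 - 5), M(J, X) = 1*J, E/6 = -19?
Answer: 1/8202 ≈ 0.00012192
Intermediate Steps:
E = -114 (E = 6*(-19) = -114)
M(J, X) = J
D = -72 (D = 4*((6 + 3)*(3 - 5)) = 4*(9*(-2)) = 4*(-18) = -72)
q(y) = 8208 (q(y) = -114*(-72) = 8208)
1/(q(h(x, 5)) + M(-6, 12)) = 1/(8208 - 6) = 1/8202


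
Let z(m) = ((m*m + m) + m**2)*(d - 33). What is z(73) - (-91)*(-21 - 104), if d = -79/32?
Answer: -12543685/32 ≈ -3.9199e+5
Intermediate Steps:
d = -79/32 (d = -79*1/32 = -79/32 ≈ -2.4688)
z(m) = -1135*m**2/16 - 1135*m/32 (z(m) = ((m*m + m) + m**2)*(-79/32 - 33) = ((m**2 + m) + m**2)*(-1135/32) = ((m + m**2) + m**2)*(-1135/32) = (m + 2*m**2)*(-1135/32) = -1135*m**2/16 - 1135*m/32)
z(73) - (-91)*(-21 - 104) = -1135/32*73*(1 + 2*73) - (-91)*(-21 - 104) = -1135/32*73*(1 + 146) - (-91)*(-125) = -1135/32*73*147 - 1*11375 = -12179685/32 - 11375 = -12543685/32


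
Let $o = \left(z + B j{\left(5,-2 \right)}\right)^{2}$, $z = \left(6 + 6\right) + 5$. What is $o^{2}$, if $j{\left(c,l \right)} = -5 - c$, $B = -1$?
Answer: $531441$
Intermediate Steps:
$z = 17$ ($z = 12 + 5 = 17$)
$o = 729$ ($o = \left(17 - \left(-5 - 5\right)\right)^{2} = \left(17 - -10\right)^{2} = \left(17 + 10\right)^{2} = 27^{2} = 729$)
$o^{2} = 729^{2} = 531441$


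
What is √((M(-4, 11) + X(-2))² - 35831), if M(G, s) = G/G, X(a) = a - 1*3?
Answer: I*√35815 ≈ 189.25*I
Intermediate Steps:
X(a) = -3 + a (X(a) = a - 3 = -3 + a)
M(G, s) = 1
√((M(-4, 11) + X(-2))² - 35831) = √((1 + (-3 - 2))² - 35831) = √((1 - 5)² - 35831) = √((-4)² - 35831) = √(16 - 35831) = √(-35815) = I*√35815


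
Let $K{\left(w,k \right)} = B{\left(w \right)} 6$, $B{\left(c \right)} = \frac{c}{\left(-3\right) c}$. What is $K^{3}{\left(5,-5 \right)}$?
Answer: $-8$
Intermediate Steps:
$B{\left(c \right)} = - \frac{1}{3}$ ($B{\left(c \right)} = c \left(- \frac{1}{3 c}\right) = - \frac{1}{3}$)
$K{\left(w,k \right)} = -2$ ($K{\left(w,k \right)} = \left(- \frac{1}{3}\right) 6 = -2$)
$K^{3}{\left(5,-5 \right)} = \left(-2\right)^{3} = -8$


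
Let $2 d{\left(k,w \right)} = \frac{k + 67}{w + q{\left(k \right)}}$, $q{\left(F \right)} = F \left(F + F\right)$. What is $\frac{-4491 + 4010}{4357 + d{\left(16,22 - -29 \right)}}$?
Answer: $- \frac{541606}{4906065} \approx -0.1104$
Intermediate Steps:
$q{\left(F \right)} = 2 F^{2}$ ($q{\left(F \right)} = F 2 F = 2 F^{2}$)
$d{\left(k,w \right)} = \frac{67 + k}{2 \left(w + 2 k^{2}\right)}$ ($d{\left(k,w \right)} = \frac{\left(k + 67\right) \frac{1}{w + 2 k^{2}}}{2} = \frac{\left(67 + k\right) \frac{1}{w + 2 k^{2}}}{2} = \frac{\frac{1}{w + 2 k^{2}} \left(67 + k\right)}{2} = \frac{67 + k}{2 \left(w + 2 k^{2}\right)}$)
$\frac{-4491 + 4010}{4357 + d{\left(16,22 - -29 \right)}} = \frac{-4491 + 4010}{4357 + \frac{67 + 16}{2 \left(\left(22 - -29\right) + 2 \cdot 16^{2}\right)}} = - \frac{481}{4357 + \frac{1}{2} \frac{1}{\left(22 + 29\right) + 2 \cdot 256} \cdot 83} = - \frac{481}{4357 + \frac{1}{2} \frac{1}{51 + 512} \cdot 83} = - \frac{481}{4357 + \frac{1}{2} \cdot \frac{1}{563} \cdot 83} = - \frac{481}{4357 + \frac{83}{1126}} = - \frac{481}{\frac{4906065}{1126}} = \left(-481\right) \frac{1126}{4906065} = - \frac{541606}{4906065}$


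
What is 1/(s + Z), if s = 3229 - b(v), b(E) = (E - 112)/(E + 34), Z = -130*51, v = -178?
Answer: -72/245017 ≈ -0.00029386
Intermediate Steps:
Z = -6630
b(E) = (-112 + E)/(34 + E)
s = 232343/72 (s = 3229 - (-112 - 178)/(34 - 178) = 3229 - (-290)/(-144) = 3229 - (-1)*(-290)/144 = 3229 - 1*145/72 = 3229 - 145/72 = 232343/72 ≈ 3227.0)
1/(s + Z) = 1/(232343/72 - 6630) = 1/(-245017/72) = -72/245017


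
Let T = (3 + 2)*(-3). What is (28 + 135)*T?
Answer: -2445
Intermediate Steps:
T = -15 (T = 5*(-3) = -15)
(28 + 135)*T = (28 + 135)*(-15) = 163*(-15) = -2445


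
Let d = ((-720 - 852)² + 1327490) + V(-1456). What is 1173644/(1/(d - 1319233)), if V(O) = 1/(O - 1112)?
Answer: 1868207835735157/642 ≈ 2.9100e+12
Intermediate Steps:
V(O) = 1/(-1112 + O)
d = 9754994831/2568 (d = ((-720 - 852)² + 1327490) + 1/(-1112 - 1456) = ((-1572)² + 1327490) + 1/(-2568) = (2471184 + 1327490) - 1/2568 = 3798674 - 1/2568 = 9754994831/2568 ≈ 3.7987e+6)
1173644/(1/(d - 1319233)) = 1173644/(1/(9754994831/2568 - 1319233)) = 1173644/(1/(6367204487/2568)) = 1173644/(2568/6367204487) = 1173644*(6367204487/2568) = 1868207835735157/642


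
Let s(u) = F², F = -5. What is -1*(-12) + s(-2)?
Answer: 37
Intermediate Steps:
s(u) = 25 (s(u) = (-5)² = 25)
-1*(-12) + s(-2) = -1*(-12) + 25 = 12 + 25 = 37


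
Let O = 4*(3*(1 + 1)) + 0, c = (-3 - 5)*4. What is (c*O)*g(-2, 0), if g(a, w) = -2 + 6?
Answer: -3072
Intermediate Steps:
g(a, w) = 4
c = -32 (c = -8*4 = -32)
O = 24 (O = 4*(3*2) + 0 = 4*6 + 0 = 24 + 0 = 24)
(c*O)*g(-2, 0) = -32*24*4 = -768*4 = -3072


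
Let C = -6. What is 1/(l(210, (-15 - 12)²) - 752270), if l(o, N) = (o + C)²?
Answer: -1/710654 ≈ -1.4072e-6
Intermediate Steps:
l(o, N) = (-6 + o)² (l(o, N) = (o - 6)² = (-6 + o)²)
1/(l(210, (-15 - 12)²) - 752270) = 1/((-6 + 210)² - 752270) = 1/(204² - 752270) = 1/(41616 - 752270) = 1/(-710654) = -1/710654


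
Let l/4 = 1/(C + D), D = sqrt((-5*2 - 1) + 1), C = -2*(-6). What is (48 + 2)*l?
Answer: 1200/77 - 100*I*sqrt(10)/77 ≈ 15.584 - 4.1069*I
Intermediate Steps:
C = 12
D = I*sqrt(10) (D = sqrt((-10 - 1) + 1) = sqrt(-11 + 1) = sqrt(-10) = I*sqrt(10) ≈ 3.1623*I)
l = 4/(12 + I*sqrt(10)) ≈ 0.31169 - 0.082137*I
(48 + 2)*l = (48 + 2)*(24/77 - 2*I*sqrt(10)/77) = 50*(24/77 - 2*I*sqrt(10)/77) = 1200/77 - 100*I*sqrt(10)/77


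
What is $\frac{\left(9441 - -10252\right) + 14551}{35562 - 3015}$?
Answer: $\frac{34244}{32547} \approx 1.0521$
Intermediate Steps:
$\frac{\left(9441 - -10252\right) + 14551}{35562 - 3015} = \frac{\left(9441 + 10252\right) + 14551}{32547} = \left(19693 + 14551\right) \frac{1}{32547} = 34244 \cdot \frac{1}{32547} = \frac{34244}{32547}$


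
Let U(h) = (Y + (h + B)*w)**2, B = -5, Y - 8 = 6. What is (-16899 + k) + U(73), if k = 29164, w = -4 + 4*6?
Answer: 1900141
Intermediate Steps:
Y = 14 (Y = 8 + 6 = 14)
w = 20 (w = -4 + 24 = 20)
U(h) = (-86 + 20*h)**2 (U(h) = (14 + (h - 5)*20)**2 = (14 + (-5 + h)*20)**2 = (14 + (-100 + 20*h))**2 = (-86 + 20*h)**2)
(-16899 + k) + U(73) = (-16899 + 29164) + 4*(-43 + 10*73)**2 = 12265 + 4*(-43 + 730)**2 = 12265 + 4*687**2 = 12265 + 4*471969 = 12265 + 1887876 = 1900141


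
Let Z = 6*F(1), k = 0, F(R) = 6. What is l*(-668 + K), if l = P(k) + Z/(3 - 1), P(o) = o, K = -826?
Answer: -26892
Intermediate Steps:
Z = 36 (Z = 6*6 = 36)
l = 18 (l = 0 + 36/(3 - 1) = 0 + 36/2 = 0 + 36*(½) = 0 + 18 = 18)
l*(-668 + K) = 18*(-668 - 826) = 18*(-1494) = -26892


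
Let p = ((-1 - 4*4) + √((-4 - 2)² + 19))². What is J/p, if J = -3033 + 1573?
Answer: -125560/13689 - 12410*√55/13689 ≈ -15.896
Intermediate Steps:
J = -1460
p = (-17 + √55)² (p = ((-1 - 16) + √((-6)² + 19))² = (-17 + √(36 + 19))² = (-17 + √55)² ≈ 91.849)
J/p = -1460/(17 - √55)²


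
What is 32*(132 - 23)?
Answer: 3488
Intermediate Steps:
32*(132 - 23) = 32*109 = 3488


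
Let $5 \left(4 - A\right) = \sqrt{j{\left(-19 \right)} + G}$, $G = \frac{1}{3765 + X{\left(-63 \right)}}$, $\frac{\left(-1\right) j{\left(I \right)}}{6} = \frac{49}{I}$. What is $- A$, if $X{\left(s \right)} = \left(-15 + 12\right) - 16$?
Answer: $-4 + \frac{\sqrt{78386986682}}{355870} \approx -3.2133$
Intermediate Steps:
$j{\left(I \right)} = - \frac{294}{I}$ ($j{\left(I \right)} = - 6 \frac{49}{I} = - \frac{294}{I}$)
$X{\left(s \right)} = -19$ ($X{\left(s \right)} = -3 - 16 = -19$)
$G = \frac{1}{3746}$ ($G = \frac{1}{3765 - 19} = \frac{1}{3746} \approx 0.00026695$)
$A = 4 - \frac{\sqrt{78386986682}}{355870}$ ($A = 4 - \frac{\sqrt{- \frac{294}{-19} + \frac{1}{3746}}}{5} = 4 - \frac{\sqrt{\left(-294\right) \left(- \frac{1}{19}\right) + \frac{1}{3746}}}{5} = 4 - \frac{\sqrt{\frac{294}{19} + \frac{1}{3746}}}{5} = 4 - \frac{\sqrt{\frac{1101343}{71174}}}{5} = 4 - \frac{\frac{1}{71174} \sqrt{78386986682}}{5} = 4 - \frac{\sqrt{78386986682}}{355870} \approx 3.2133$)
$- A = - (4 - \frac{\sqrt{78386986682}}{355870}) = -4 + \frac{\sqrt{78386986682}}{355870}$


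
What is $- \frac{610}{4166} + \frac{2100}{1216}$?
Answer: $\frac{1000855}{633232} \approx 1.5806$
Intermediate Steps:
$- \frac{610}{4166} + \frac{2100}{1216} = \left(-610\right) \frac{1}{4166} + 2100 \cdot \frac{1}{1216} = - \frac{305}{2083} + \frac{525}{304} = \frac{1000855}{633232}$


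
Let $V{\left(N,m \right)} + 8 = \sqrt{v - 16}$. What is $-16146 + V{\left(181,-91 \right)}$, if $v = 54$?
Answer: $-16154 + \sqrt{38} \approx -16148.0$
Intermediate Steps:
$V{\left(N,m \right)} = -8 + \sqrt{38}$ ($V{\left(N,m \right)} = -8 + \sqrt{54 - 16} = -8 + \sqrt{38}$)
$-16146 + V{\left(181,-91 \right)} = -16146 - \left(8 - \sqrt{38}\right) = -16154 + \sqrt{38}$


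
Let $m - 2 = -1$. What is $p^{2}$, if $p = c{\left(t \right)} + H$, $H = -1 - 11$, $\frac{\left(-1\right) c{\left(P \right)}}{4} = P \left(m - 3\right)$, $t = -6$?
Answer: $3600$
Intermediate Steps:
$m = 1$ ($m = 2 - 1 = 1$)
$c{\left(P \right)} = 8 P$ ($c{\left(P \right)} = - 4 P \left(1 - 3\right) = - 4 P \left(-2\right) = - 4 \left(- 2 P\right) = 8 P$)
$H = -12$ ($H = -1 - 11 = -12$)
$p = -60$ ($p = 8 \left(-6\right) - 12 = -48 - 12 = -60$)
$p^{2} = \left(-60\right)^{2} = 3600$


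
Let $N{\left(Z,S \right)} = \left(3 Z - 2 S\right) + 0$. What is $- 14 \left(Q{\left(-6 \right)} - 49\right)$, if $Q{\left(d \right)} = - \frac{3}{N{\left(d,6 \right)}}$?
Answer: $\frac{3423}{5} \approx 684.6$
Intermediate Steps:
$N{\left(Z,S \right)} = - 2 S + 3 Z$ ($N{\left(Z,S \right)} = \left(- 2 S + 3 Z\right) + 0 = - 2 S + 3 Z$)
$Q{\left(d \right)} = - \frac{3}{-12 + 3 d}$ ($Q{\left(d \right)} = - \frac{3}{\left(-2\right) 6 + 3 d} = - \frac{3}{-12 + 3 d}$)
$- 14 \left(Q{\left(-6 \right)} - 49\right) = - 14 \left(- \frac{1}{-4 - 6} - 49\right) = - 14 \left(- \frac{1}{-10} - 49\right) = - 14 \left(\left(-1\right) \left(- \frac{1}{10}\right) - 49\right) = - 14 \left(\frac{1}{10} - 49\right) = \left(-14\right) \left(- \frac{489}{10}\right) = \frac{3423}{5}$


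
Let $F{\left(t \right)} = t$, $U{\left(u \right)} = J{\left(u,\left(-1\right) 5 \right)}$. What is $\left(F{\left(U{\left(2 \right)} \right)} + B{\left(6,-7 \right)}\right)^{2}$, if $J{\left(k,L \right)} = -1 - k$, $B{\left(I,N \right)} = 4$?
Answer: $1$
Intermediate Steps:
$U{\left(u \right)} = -1 - u$
$\left(F{\left(U{\left(2 \right)} \right)} + B{\left(6,-7 \right)}\right)^{2} = \left(\left(-1 - 2\right) + 4\right)^{2} = \left(-3 + 4\right)^{2} = 1^{2} = 1$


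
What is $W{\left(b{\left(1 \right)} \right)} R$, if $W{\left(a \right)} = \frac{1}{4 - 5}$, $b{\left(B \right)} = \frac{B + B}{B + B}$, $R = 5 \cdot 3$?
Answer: $-15$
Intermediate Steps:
$R = 15$
$b{\left(B \right)} = 1$ ($b{\left(B \right)} = \frac{2 B}{2 B} = 2 B \frac{1}{2 B} = 1$)
$W{\left(a \right)} = -1$ ($W{\left(a \right)} = \frac{1}{-1} = -1$)
$W{\left(b{\left(1 \right)} \right)} R = \left(-1\right) 15 = -15$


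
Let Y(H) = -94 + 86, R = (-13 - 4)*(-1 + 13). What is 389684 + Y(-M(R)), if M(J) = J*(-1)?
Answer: 389676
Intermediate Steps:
R = -204 (R = -17*12 = -204)
M(J) = -J
Y(H) = -8
389684 + Y(-M(R)) = 389684 - 8 = 389676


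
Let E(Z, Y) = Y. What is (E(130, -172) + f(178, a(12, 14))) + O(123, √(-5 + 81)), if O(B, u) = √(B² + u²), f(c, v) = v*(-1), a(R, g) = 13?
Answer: -185 + √15205 ≈ -61.691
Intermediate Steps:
f(c, v) = -v
(E(130, -172) + f(178, a(12, 14))) + O(123, √(-5 + 81)) = (-172 - 1*13) + √(123² + (√(-5 + 81))²) = (-172 - 13) + √(15129 + (√76)²) = -185 + √(15129 + (2*√19)²) = -185 + √(15129 + 76) = -185 + √15205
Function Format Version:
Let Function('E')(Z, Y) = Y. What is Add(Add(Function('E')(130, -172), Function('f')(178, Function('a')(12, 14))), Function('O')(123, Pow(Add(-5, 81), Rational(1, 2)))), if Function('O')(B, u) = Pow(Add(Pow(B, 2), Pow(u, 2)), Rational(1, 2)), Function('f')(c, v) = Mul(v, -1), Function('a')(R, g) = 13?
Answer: Add(-185, Pow(15205, Rational(1, 2))) ≈ -61.691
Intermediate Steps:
Function('f')(c, v) = Mul(-1, v)
Add(Add(Function('E')(130, -172), Function('f')(178, Function('a')(12, 14))), Function('O')(123, Pow(Add(-5, 81), Rational(1, 2)))) = Add(Add(-172, Mul(-1, 13)), Pow(Add(Pow(123, 2), Pow(Pow(Add(-5, 81), Rational(1, 2)), 2)), Rational(1, 2))) = Add(Add(-172, -13), Pow(Add(15129, Pow(Pow(76, Rational(1, 2)), 2)), Rational(1, 2))) = Add(-185, Pow(Add(15129, Pow(Mul(2, Pow(19, Rational(1, 2))), 2)), Rational(1, 2))) = Add(-185, Pow(Add(15129, 76), Rational(1, 2))) = Add(-185, Pow(15205, Rational(1, 2)))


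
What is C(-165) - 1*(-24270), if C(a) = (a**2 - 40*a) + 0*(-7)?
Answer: 58095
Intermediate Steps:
C(a) = a**2 - 40*a (C(a) = (a**2 - 40*a) + 0 = a**2 - 40*a)
C(-165) - 1*(-24270) = -165*(-40 - 165) - 1*(-24270) = -165*(-205) + 24270 = 33825 + 24270 = 58095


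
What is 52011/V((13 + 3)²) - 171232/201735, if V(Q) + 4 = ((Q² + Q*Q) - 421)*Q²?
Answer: -162904087080571/191924939235780 ≈ -0.84879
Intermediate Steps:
V(Q) = -4 + Q²*(-421 + 2*Q²) (V(Q) = -4 + ((Q² + Q*Q) - 421)*Q² = -4 + ((Q² + Q²) - 421)*Q² = -4 + (2*Q² - 421)*Q² = -4 + (-421 + 2*Q²)*Q² = -4 + Q²*(-421 + 2*Q²))
52011/V((13 + 3)²) - 171232/201735 = 52011/(-4 - 421*(13 + 3)⁴ + 2*((13 + 3)²)⁴) - 171232/201735 = 52011/(-4 - 421*(16²)² + 2*(16²)⁴) - 171232*1/201735 = 52011/(-4 - 421*256² + 2*256⁴) - 171232/201735 = 52011/(-4 - 421*65536 + 2*4294967296) - 171232/201735 = 52011/(-4 - 27590656 + 8589934592) - 171232/201735 = 52011/8562343932 - 171232/201735 = 52011*(1/8562343932) - 171232/201735 = 5779/951371548 - 171232/201735 = -162904087080571/191924939235780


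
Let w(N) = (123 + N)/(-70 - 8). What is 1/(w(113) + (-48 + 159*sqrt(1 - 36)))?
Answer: -15522/269958827 - 241839*I*sqrt(35)/1349794135 ≈ -5.7498e-5 - 0.00106*I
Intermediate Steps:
w(N) = -41/26 - N/78 (w(N) = (123 + N)/(-78) = (123 + N)*(-1/78) = -41/26 - N/78)
1/(w(113) + (-48 + 159*sqrt(1 - 36))) = 1/((-41/26 - 1/78*113) + (-48 + 159*sqrt(1 - 36))) = 1/((-41/26 - 113/78) + (-48 + 159*sqrt(-35))) = 1/(-118/39 + (-48 + 159*(I*sqrt(35)))) = 1/(-118/39 + (-48 + 159*I*sqrt(35))) = 1/(-1990/39 + 159*I*sqrt(35))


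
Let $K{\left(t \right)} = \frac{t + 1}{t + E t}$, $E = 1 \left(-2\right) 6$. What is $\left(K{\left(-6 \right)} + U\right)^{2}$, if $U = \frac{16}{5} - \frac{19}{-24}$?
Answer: $\frac{2968729}{193600} \approx 15.334$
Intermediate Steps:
$E = -12$ ($E = \left(-2\right) 6 = -12$)
$K{\left(t \right)} = - \frac{1 + t}{11 t}$ ($K{\left(t \right)} = \frac{t + 1}{t - 12 t} = \frac{1 + t}{\left(-11\right) t} = \left(1 + t\right) \left(- \frac{1}{11 t}\right) = - \frac{1 + t}{11 t}$)
$U = \frac{479}{120}$ ($U = 16 \cdot \frac{1}{5} - - \frac{19}{24} = \frac{16}{5} + \frac{19}{24} = \frac{479}{120} \approx 3.9917$)
$\left(K{\left(-6 \right)} + U\right)^{2} = \left(\frac{-1 - -6}{11 \left(-6\right)} + \frac{479}{120}\right)^{2} = \left(\frac{1}{11} \left(- \frac{1}{6}\right) \left(-1 + 6\right) + \frac{479}{120}\right)^{2} = \left(\frac{1}{11} \left(- \frac{1}{6}\right) 5 + \frac{479}{120}\right)^{2} = \left(- \frac{5}{66} + \frac{479}{120}\right)^{2} = \left(\frac{1723}{440}\right)^{2} = \frac{2968729}{193600}$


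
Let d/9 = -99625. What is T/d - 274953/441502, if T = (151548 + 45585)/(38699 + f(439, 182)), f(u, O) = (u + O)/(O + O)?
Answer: -1157636696789867483/1858842255064634250 ≈ -0.62277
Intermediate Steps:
f(u, O) = (O + u)/(2*O) (f(u, O) = (O + u)/((2*O)) = (O + u)*(1/(2*O)) = (O + u)/(2*O))
d = -896625 (d = 9*(-99625) = -896625)
T = 71756412/14087057 (T = (151548 + 45585)/(38699 + (1/2)*(182 + 439)/182) = 197133/(38699 + (1/2)*(1/182)*621) = 197133/(38699 + 621/364) = 197133/(14087057/364) = 197133*(364/14087057) = 71756412/14087057 ≈ 5.0938)
T/d - 274953/441502 = (71756412/14087057)/(-896625) - 274953/441502 = (71756412/14087057)*(-1/896625) - 274953*1/441502 = -23918804/4210269160875 - 274953/441502 = -1157636696789867483/1858842255064634250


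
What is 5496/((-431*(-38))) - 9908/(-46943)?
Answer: 210135976/384416227 ≈ 0.54664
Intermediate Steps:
5496/((-431*(-38))) - 9908/(-46943) = 5496/16378 - 9908*(-1/46943) = 5496*(1/16378) + 9908/46943 = 2748/8189 + 9908/46943 = 210135976/384416227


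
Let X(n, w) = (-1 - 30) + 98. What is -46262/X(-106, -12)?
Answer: -46262/67 ≈ -690.48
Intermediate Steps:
X(n, w) = 67 (X(n, w) = -31 + 98 = 67)
-46262/X(-106, -12) = -46262/67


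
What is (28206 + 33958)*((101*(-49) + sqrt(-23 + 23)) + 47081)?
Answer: 2619093648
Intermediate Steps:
(28206 + 33958)*((101*(-49) + sqrt(-23 + 23)) + 47081) = 62164*((-4949 + sqrt(0)) + 47081) = 62164*((-4949 + 0) + 47081) = 62164*(-4949 + 47081) = 62164*42132 = 2619093648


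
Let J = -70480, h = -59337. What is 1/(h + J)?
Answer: -1/129817 ≈ -7.7031e-6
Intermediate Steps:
1/(h + J) = 1/(-59337 - 70480) = 1/(-129817) = -1/129817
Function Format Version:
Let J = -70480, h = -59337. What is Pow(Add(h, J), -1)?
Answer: Rational(-1, 129817) ≈ -7.7031e-6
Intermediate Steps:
Pow(Add(h, J), -1) = Pow(Add(-59337, -70480), -1) = Pow(-129817, -1) = Rational(-1, 129817)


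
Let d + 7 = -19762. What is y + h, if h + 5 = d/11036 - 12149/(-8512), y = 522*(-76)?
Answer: -931807340957/23484608 ≈ -39677.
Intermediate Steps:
d = -19769 (d = -7 - 19762 = -19769)
y = -39672
h = -125972381/23484608 (h = -5 + (-19769/11036 - 12149/(-8512)) = -5 + (-19769*1/11036 - 12149*(-1/8512)) = -5 + (-19769/11036 + 12149/8512) = -5 - 8549341/23484608 = -125972381/23484608 ≈ -5.3640)
y + h = -39672 - 125972381/23484608 = -931807340957/23484608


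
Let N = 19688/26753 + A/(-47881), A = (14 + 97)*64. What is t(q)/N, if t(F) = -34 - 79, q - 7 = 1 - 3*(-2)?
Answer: -144748524409/752627816 ≈ -192.32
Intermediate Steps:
q = 14 (q = 7 + (1 - 3*(-2)) = 7 + (1 + 6) = 7 + 7 = 14)
t(F) = -113
A = 7104 (A = 111*64 = 7104)
N = 752627816/1280960393 (N = 19688/26753 + 7104/(-47881) = 19688*(1/26753) + 7104*(-1/47881) = 19688/26753 - 7104/47881 = 752627816/1280960393 ≈ 0.58755)
t(q)/N = -113/752627816/1280960393 = -113*1280960393/752627816 = -144748524409/752627816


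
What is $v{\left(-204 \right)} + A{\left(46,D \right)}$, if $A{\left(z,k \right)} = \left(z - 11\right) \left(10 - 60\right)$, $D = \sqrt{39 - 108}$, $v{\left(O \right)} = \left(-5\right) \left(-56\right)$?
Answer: $-1470$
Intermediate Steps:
$v{\left(O \right)} = 280$
$D = i \sqrt{69}$ ($D = \sqrt{-69} = i \sqrt{69} \approx 8.3066 i$)
$A{\left(z,k \right)} = 550 - 50 z$ ($A{\left(z,k \right)} = \left(-11 + z\right) \left(-50\right) = 550 - 50 z$)
$v{\left(-204 \right)} + A{\left(46,D \right)} = 280 + \left(550 - 2300\right) = 280 - 1750 = -1470$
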